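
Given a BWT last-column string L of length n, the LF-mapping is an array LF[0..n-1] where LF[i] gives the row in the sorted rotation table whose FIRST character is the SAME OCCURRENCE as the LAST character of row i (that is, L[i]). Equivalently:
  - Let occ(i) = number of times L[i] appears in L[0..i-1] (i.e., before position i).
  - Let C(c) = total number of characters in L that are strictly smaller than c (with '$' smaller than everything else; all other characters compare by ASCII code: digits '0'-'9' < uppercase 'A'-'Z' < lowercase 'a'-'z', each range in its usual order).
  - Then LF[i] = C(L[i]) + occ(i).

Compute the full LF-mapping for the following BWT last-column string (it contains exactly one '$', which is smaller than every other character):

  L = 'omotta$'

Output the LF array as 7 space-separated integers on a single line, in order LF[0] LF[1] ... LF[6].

Char counts: '$':1, 'a':1, 'm':1, 'o':2, 't':2
C (first-col start): C('$')=0, C('a')=1, C('m')=2, C('o')=3, C('t')=5
L[0]='o': occ=0, LF[0]=C('o')+0=3+0=3
L[1]='m': occ=0, LF[1]=C('m')+0=2+0=2
L[2]='o': occ=1, LF[2]=C('o')+1=3+1=4
L[3]='t': occ=0, LF[3]=C('t')+0=5+0=5
L[4]='t': occ=1, LF[4]=C('t')+1=5+1=6
L[5]='a': occ=0, LF[5]=C('a')+0=1+0=1
L[6]='$': occ=0, LF[6]=C('$')+0=0+0=0

Answer: 3 2 4 5 6 1 0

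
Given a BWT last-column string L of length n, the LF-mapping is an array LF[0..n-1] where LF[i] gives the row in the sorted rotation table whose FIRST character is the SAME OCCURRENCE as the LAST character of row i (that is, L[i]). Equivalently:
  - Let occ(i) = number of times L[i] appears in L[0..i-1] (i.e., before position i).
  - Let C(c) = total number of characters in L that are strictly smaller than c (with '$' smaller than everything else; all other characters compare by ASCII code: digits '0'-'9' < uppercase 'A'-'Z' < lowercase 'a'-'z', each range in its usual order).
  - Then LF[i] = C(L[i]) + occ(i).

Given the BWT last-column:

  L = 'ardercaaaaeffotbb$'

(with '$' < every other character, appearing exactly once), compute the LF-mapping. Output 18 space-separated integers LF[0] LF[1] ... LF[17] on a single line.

Answer: 1 15 9 10 16 8 2 3 4 5 11 12 13 14 17 6 7 0

Derivation:
Char counts: '$':1, 'a':5, 'b':2, 'c':1, 'd':1, 'e':2, 'f':2, 'o':1, 'r':2, 't':1
C (first-col start): C('$')=0, C('a')=1, C('b')=6, C('c')=8, C('d')=9, C('e')=10, C('f')=12, C('o')=14, C('r')=15, C('t')=17
L[0]='a': occ=0, LF[0]=C('a')+0=1+0=1
L[1]='r': occ=0, LF[1]=C('r')+0=15+0=15
L[2]='d': occ=0, LF[2]=C('d')+0=9+0=9
L[3]='e': occ=0, LF[3]=C('e')+0=10+0=10
L[4]='r': occ=1, LF[4]=C('r')+1=15+1=16
L[5]='c': occ=0, LF[5]=C('c')+0=8+0=8
L[6]='a': occ=1, LF[6]=C('a')+1=1+1=2
L[7]='a': occ=2, LF[7]=C('a')+2=1+2=3
L[8]='a': occ=3, LF[8]=C('a')+3=1+3=4
L[9]='a': occ=4, LF[9]=C('a')+4=1+4=5
L[10]='e': occ=1, LF[10]=C('e')+1=10+1=11
L[11]='f': occ=0, LF[11]=C('f')+0=12+0=12
L[12]='f': occ=1, LF[12]=C('f')+1=12+1=13
L[13]='o': occ=0, LF[13]=C('o')+0=14+0=14
L[14]='t': occ=0, LF[14]=C('t')+0=17+0=17
L[15]='b': occ=0, LF[15]=C('b')+0=6+0=6
L[16]='b': occ=1, LF[16]=C('b')+1=6+1=7
L[17]='$': occ=0, LF[17]=C('$')+0=0+0=0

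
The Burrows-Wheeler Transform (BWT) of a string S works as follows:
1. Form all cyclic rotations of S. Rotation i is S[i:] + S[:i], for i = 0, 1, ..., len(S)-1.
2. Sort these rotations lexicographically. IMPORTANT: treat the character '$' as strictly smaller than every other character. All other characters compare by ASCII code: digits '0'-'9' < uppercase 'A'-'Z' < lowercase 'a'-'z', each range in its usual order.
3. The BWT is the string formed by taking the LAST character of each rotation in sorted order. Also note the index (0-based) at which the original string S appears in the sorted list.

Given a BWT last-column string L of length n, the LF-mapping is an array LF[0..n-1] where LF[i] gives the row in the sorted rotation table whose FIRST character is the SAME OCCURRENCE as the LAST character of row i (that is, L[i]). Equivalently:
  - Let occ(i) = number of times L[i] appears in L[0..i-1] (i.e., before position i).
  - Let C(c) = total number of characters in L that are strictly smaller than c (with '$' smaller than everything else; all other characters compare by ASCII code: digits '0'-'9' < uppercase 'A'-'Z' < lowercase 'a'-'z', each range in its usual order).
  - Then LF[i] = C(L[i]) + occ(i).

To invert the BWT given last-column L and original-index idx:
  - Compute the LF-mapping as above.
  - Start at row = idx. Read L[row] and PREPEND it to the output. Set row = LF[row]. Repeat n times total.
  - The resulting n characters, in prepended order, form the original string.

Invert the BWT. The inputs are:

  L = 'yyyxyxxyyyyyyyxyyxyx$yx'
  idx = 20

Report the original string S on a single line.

LF mapping: 8 9 10 1 11 2 3 12 13 14 15 16 17 18 4 19 20 5 21 6 0 22 7
Walk LF starting at row 20, prepending L[row]:
  step 1: row=20, L[20]='$', prepend. Next row=LF[20]=0
  step 2: row=0, L[0]='y', prepend. Next row=LF[0]=8
  step 3: row=8, L[8]='y', prepend. Next row=LF[8]=13
  step 4: row=13, L[13]='y', prepend. Next row=LF[13]=18
  step 5: row=18, L[18]='y', prepend. Next row=LF[18]=21
  step 6: row=21, L[21]='y', prepend. Next row=LF[21]=22
  step 7: row=22, L[22]='x', prepend. Next row=LF[22]=7
  step 8: row=7, L[7]='y', prepend. Next row=LF[7]=12
  step 9: row=12, L[12]='y', prepend. Next row=LF[12]=17
  step 10: row=17, L[17]='x', prepend. Next row=LF[17]=5
  step 11: row=5, L[5]='x', prepend. Next row=LF[5]=2
  step 12: row=2, L[2]='y', prepend. Next row=LF[2]=10
  step 13: row=10, L[10]='y', prepend. Next row=LF[10]=15
  step 14: row=15, L[15]='y', prepend. Next row=LF[15]=19
  step 15: row=19, L[19]='x', prepend. Next row=LF[19]=6
  step 16: row=6, L[6]='x', prepend. Next row=LF[6]=3
  step 17: row=3, L[3]='x', prepend. Next row=LF[3]=1
  step 18: row=1, L[1]='y', prepend. Next row=LF[1]=9
  step 19: row=9, L[9]='y', prepend. Next row=LF[9]=14
  step 20: row=14, L[14]='x', prepend. Next row=LF[14]=4
  step 21: row=4, L[4]='y', prepend. Next row=LF[4]=11
  step 22: row=11, L[11]='y', prepend. Next row=LF[11]=16
  step 23: row=16, L[16]='y', prepend. Next row=LF[16]=20
Reversed output: yyyxyyxxxyyyxxyyxyyyyy$

Answer: yyyxyyxxxyyyxxyyxyyyyy$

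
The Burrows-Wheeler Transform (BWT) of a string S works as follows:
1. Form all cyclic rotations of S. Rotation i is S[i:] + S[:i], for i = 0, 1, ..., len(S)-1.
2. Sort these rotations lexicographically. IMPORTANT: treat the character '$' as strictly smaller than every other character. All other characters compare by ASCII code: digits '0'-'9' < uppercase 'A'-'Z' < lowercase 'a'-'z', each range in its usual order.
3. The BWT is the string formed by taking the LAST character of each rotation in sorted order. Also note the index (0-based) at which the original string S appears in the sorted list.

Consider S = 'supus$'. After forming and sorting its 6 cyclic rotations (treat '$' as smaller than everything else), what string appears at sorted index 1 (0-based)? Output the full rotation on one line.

Answer: pus$su

Derivation:
All 6 rotations (rotation i = S[i:]+S[:i]):
  rot[0] = supus$
  rot[1] = upus$s
  rot[2] = pus$su
  rot[3] = us$sup
  rot[4] = s$supu
  rot[5] = $supus
Sorted (with $ < everything):
  sorted[0] = $supus
  sorted[1] = pus$su
  sorted[2] = s$supu
  sorted[3] = supus$
  sorted[4] = upus$s
  sorted[5] = us$sup
sorted[1] = pus$su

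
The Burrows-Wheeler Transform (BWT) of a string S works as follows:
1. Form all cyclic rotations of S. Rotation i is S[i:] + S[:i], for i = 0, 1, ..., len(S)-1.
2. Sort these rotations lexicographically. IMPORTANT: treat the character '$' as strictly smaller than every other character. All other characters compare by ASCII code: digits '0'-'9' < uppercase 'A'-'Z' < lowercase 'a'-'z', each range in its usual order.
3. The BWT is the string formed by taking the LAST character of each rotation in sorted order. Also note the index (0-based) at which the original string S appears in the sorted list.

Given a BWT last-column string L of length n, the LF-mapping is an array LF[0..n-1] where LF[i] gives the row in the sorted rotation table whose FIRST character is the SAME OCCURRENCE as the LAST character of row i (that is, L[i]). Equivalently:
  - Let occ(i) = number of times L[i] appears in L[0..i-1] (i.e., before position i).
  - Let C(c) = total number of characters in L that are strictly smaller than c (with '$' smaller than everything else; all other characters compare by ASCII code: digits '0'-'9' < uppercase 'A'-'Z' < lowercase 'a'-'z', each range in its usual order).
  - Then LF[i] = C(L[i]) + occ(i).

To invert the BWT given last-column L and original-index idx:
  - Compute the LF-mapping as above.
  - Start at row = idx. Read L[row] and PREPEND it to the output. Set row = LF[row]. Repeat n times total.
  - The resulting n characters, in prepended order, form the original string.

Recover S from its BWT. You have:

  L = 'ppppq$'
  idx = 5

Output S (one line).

LF mapping: 1 2 3 4 5 0
Walk LF starting at row 5, prepending L[row]:
  step 1: row=5, L[5]='$', prepend. Next row=LF[5]=0
  step 2: row=0, L[0]='p', prepend. Next row=LF[0]=1
  step 3: row=1, L[1]='p', prepend. Next row=LF[1]=2
  step 4: row=2, L[2]='p', prepend. Next row=LF[2]=3
  step 5: row=3, L[3]='p', prepend. Next row=LF[3]=4
  step 6: row=4, L[4]='q', prepend. Next row=LF[4]=5
Reversed output: qpppp$

Answer: qpppp$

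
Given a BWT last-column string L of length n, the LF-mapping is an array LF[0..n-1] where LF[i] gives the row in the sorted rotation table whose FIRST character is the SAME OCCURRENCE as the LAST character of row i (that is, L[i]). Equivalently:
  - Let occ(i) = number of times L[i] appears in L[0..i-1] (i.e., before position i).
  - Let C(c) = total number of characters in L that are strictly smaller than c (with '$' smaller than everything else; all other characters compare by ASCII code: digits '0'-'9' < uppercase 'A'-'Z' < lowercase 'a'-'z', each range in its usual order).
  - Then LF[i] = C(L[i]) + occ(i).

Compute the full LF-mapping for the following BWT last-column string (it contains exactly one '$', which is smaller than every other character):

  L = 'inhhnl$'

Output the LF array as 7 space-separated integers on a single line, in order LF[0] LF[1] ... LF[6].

Char counts: '$':1, 'h':2, 'i':1, 'l':1, 'n':2
C (first-col start): C('$')=0, C('h')=1, C('i')=3, C('l')=4, C('n')=5
L[0]='i': occ=0, LF[0]=C('i')+0=3+0=3
L[1]='n': occ=0, LF[1]=C('n')+0=5+0=5
L[2]='h': occ=0, LF[2]=C('h')+0=1+0=1
L[3]='h': occ=1, LF[3]=C('h')+1=1+1=2
L[4]='n': occ=1, LF[4]=C('n')+1=5+1=6
L[5]='l': occ=0, LF[5]=C('l')+0=4+0=4
L[6]='$': occ=0, LF[6]=C('$')+0=0+0=0

Answer: 3 5 1 2 6 4 0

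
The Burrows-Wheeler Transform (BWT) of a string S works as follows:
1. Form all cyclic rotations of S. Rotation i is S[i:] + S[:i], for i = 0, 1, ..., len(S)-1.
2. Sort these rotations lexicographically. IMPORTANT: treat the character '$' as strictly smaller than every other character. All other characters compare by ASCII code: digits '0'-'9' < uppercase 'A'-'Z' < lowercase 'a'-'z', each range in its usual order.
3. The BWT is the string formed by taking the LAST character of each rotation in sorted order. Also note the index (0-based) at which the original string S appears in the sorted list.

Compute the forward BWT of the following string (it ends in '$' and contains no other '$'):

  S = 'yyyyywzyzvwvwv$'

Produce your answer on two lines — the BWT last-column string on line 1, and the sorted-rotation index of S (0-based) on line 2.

Answer: vwwzvvyyyyy$zyw
11

Derivation:
All 15 rotations (rotation i = S[i:]+S[:i]):
  rot[0] = yyyyywzyzvwvwv$
  rot[1] = yyyywzyzvwvwv$y
  rot[2] = yyywzyzvwvwv$yy
  rot[3] = yywzyzvwvwv$yyy
  rot[4] = ywzyzvwvwv$yyyy
  rot[5] = wzyzvwvwv$yyyyy
  rot[6] = zyzvwvwv$yyyyyw
  rot[7] = yzvwvwv$yyyyywz
  rot[8] = zvwvwv$yyyyywzy
  rot[9] = vwvwv$yyyyywzyz
  rot[10] = wvwv$yyyyywzyzv
  rot[11] = vwv$yyyyywzyzvw
  rot[12] = wv$yyyyywzyzvwv
  rot[13] = v$yyyyywzyzvwvw
  rot[14] = $yyyyywzyzvwvwv
Sorted (with $ < everything):
  sorted[0] = $yyyyywzyzvwvwv  (last char: 'v')
  sorted[1] = v$yyyyywzyzvwvw  (last char: 'w')
  sorted[2] = vwv$yyyyywzyzvw  (last char: 'w')
  sorted[3] = vwvwv$yyyyywzyz  (last char: 'z')
  sorted[4] = wv$yyyyywzyzvwv  (last char: 'v')
  sorted[5] = wvwv$yyyyywzyzv  (last char: 'v')
  sorted[6] = wzyzvwvwv$yyyyy  (last char: 'y')
  sorted[7] = ywzyzvwvwv$yyyy  (last char: 'y')
  sorted[8] = yywzyzvwvwv$yyy  (last char: 'y')
  sorted[9] = yyywzyzvwvwv$yy  (last char: 'y')
  sorted[10] = yyyywzyzvwvwv$y  (last char: 'y')
  sorted[11] = yyyyywzyzvwvwv$  (last char: '$')
  sorted[12] = yzvwvwv$yyyyywz  (last char: 'z')
  sorted[13] = zvwvwv$yyyyywzy  (last char: 'y')
  sorted[14] = zyzvwvwv$yyyyyw  (last char: 'w')
Last column: vwwzvvyyyyy$zyw
Original string S is at sorted index 11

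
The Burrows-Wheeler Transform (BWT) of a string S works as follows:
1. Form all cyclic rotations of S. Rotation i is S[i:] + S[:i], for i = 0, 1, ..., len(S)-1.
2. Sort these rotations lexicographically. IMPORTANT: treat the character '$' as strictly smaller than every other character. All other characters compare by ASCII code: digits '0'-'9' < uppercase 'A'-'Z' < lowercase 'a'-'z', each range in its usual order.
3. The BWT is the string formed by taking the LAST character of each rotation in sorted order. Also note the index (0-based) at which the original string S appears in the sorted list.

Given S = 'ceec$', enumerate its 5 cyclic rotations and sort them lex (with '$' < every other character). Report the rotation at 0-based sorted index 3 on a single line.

Answer: ec$ce

Derivation:
All 5 rotations (rotation i = S[i:]+S[:i]):
  rot[0] = ceec$
  rot[1] = eec$c
  rot[2] = ec$ce
  rot[3] = c$cee
  rot[4] = $ceec
Sorted (with $ < everything):
  sorted[0] = $ceec
  sorted[1] = c$cee
  sorted[2] = ceec$
  sorted[3] = ec$ce
  sorted[4] = eec$c
sorted[3] = ec$ce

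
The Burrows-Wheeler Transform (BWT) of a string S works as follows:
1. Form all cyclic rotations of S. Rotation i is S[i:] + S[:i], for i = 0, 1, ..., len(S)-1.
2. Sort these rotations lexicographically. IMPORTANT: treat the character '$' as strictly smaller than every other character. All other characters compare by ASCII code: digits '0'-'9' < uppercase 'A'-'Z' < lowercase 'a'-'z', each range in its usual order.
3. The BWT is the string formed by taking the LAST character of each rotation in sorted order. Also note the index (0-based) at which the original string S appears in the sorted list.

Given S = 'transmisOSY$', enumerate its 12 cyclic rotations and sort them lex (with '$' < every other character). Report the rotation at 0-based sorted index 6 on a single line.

Answer: misOSY$trans

Derivation:
All 12 rotations (rotation i = S[i:]+S[:i]):
  rot[0] = transmisOSY$
  rot[1] = ransmisOSY$t
  rot[2] = ansmisOSY$tr
  rot[3] = nsmisOSY$tra
  rot[4] = smisOSY$tran
  rot[5] = misOSY$trans
  rot[6] = isOSY$transm
  rot[7] = sOSY$transmi
  rot[8] = OSY$transmis
  rot[9] = SY$transmisO
  rot[10] = Y$transmisOS
  rot[11] = $transmisOSY
Sorted (with $ < everything):
  sorted[0] = $transmisOSY
  sorted[1] = OSY$transmis
  sorted[2] = SY$transmisO
  sorted[3] = Y$transmisOS
  sorted[4] = ansmisOSY$tr
  sorted[5] = isOSY$transm
  sorted[6] = misOSY$trans
  sorted[7] = nsmisOSY$tra
  sorted[8] = ransmisOSY$t
  sorted[9] = sOSY$transmi
  sorted[10] = smisOSY$tran
  sorted[11] = transmisOSY$
sorted[6] = misOSY$trans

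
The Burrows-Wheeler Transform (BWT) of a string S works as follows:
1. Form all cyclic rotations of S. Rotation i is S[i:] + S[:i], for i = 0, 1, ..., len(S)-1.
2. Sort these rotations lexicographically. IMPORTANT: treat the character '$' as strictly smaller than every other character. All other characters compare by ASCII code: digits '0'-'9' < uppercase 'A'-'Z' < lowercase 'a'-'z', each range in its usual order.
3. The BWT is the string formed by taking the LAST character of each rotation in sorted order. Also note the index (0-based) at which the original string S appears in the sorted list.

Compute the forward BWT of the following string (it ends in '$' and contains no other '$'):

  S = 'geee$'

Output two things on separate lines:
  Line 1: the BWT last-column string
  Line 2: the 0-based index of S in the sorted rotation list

Answer: eeeg$
4

Derivation:
All 5 rotations (rotation i = S[i:]+S[:i]):
  rot[0] = geee$
  rot[1] = eee$g
  rot[2] = ee$ge
  rot[3] = e$gee
  rot[4] = $geee
Sorted (with $ < everything):
  sorted[0] = $geee  (last char: 'e')
  sorted[1] = e$gee  (last char: 'e')
  sorted[2] = ee$ge  (last char: 'e')
  sorted[3] = eee$g  (last char: 'g')
  sorted[4] = geee$  (last char: '$')
Last column: eeeg$
Original string S is at sorted index 4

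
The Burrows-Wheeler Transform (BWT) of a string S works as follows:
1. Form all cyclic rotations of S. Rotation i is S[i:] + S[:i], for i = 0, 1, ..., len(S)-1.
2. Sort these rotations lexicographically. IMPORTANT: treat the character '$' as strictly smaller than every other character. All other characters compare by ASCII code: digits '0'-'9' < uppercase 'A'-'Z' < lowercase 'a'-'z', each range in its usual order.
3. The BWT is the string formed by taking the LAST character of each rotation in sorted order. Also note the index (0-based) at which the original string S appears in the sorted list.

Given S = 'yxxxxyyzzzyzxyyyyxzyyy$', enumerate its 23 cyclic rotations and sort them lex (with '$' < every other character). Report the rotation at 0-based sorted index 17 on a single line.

Answer: yzzzyzxyyyyxzyyy$yxxxxy

Derivation:
All 23 rotations (rotation i = S[i:]+S[:i]):
  rot[0] = yxxxxyyzzzyzxyyyyxzyyy$
  rot[1] = xxxxyyzzzyzxyyyyxzyyy$y
  rot[2] = xxxyyzzzyzxyyyyxzyyy$yx
  rot[3] = xxyyzzzyzxyyyyxzyyy$yxx
  rot[4] = xyyzzzyzxyyyyxzyyy$yxxx
  rot[5] = yyzzzyzxyyyyxzyyy$yxxxx
  rot[6] = yzzzyzxyyyyxzyyy$yxxxxy
  rot[7] = zzzyzxyyyyxzyyy$yxxxxyy
  rot[8] = zzyzxyyyyxzyyy$yxxxxyyz
  rot[9] = zyzxyyyyxzyyy$yxxxxyyzz
  rot[10] = yzxyyyyxzyyy$yxxxxyyzzz
  rot[11] = zxyyyyxzyyy$yxxxxyyzzzy
  rot[12] = xyyyyxzyyy$yxxxxyyzzzyz
  rot[13] = yyyyxzyyy$yxxxxyyzzzyzx
  rot[14] = yyyxzyyy$yxxxxyyzzzyzxy
  rot[15] = yyxzyyy$yxxxxyyzzzyzxyy
  rot[16] = yxzyyy$yxxxxyyzzzyzxyyy
  rot[17] = xzyyy$yxxxxyyzzzyzxyyyy
  rot[18] = zyyy$yxxxxyyzzzyzxyyyyx
  rot[19] = yyy$yxxxxyyzzzyzxyyyyxz
  rot[20] = yy$yxxxxyyzzzyzxyyyyxzy
  rot[21] = y$yxxxxyyzzzyzxyyyyxzyy
  rot[22] = $yxxxxyyzzzyzxyyyyxzyyy
Sorted (with $ < everything):
  sorted[0] = $yxxxxyyzzzyzxyyyyxzyyy
  sorted[1] = xxxxyyzzzyzxyyyyxzyyy$y
  sorted[2] = xxxyyzzzyzxyyyyxzyyy$yx
  sorted[3] = xxyyzzzyzxyyyyxzyyy$yxx
  sorted[4] = xyyyyxzyyy$yxxxxyyzzzyz
  sorted[5] = xyyzzzyzxyyyyxzyyy$yxxx
  sorted[6] = xzyyy$yxxxxyyzzzyzxyyyy
  sorted[7] = y$yxxxxyyzzzyzxyyyyxzyy
  sorted[8] = yxxxxyyzzzyzxyyyyxzyyy$
  sorted[9] = yxzyyy$yxxxxyyzzzyzxyyy
  sorted[10] = yy$yxxxxyyzzzyzxyyyyxzy
  sorted[11] = yyxzyyy$yxxxxyyzzzyzxyy
  sorted[12] = yyy$yxxxxyyzzzyzxyyyyxz
  sorted[13] = yyyxzyyy$yxxxxyyzzzyzxy
  sorted[14] = yyyyxzyyy$yxxxxyyzzzyzx
  sorted[15] = yyzzzyzxyyyyxzyyy$yxxxx
  sorted[16] = yzxyyyyxzyyy$yxxxxyyzzz
  sorted[17] = yzzzyzxyyyyxzyyy$yxxxxy
  sorted[18] = zxyyyyxzyyy$yxxxxyyzzzy
  sorted[19] = zyyy$yxxxxyyzzzyzxyyyyx
  sorted[20] = zyzxyyyyxzyyy$yxxxxyyzz
  sorted[21] = zzyzxyyyyxzyyy$yxxxxyyz
  sorted[22] = zzzyzxyyyyxzyyy$yxxxxyy
sorted[17] = yzzzyzxyyyyxzyyy$yxxxxy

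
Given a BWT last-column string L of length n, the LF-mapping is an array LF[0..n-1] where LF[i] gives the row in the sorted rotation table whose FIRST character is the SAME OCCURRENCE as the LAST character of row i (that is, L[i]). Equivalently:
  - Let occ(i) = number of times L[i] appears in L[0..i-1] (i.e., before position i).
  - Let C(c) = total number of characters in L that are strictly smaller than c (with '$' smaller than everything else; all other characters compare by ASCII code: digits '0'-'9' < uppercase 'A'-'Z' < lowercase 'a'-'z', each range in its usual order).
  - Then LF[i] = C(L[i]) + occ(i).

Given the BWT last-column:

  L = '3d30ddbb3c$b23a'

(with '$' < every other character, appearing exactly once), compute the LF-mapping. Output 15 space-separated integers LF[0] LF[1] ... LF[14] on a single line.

Char counts: '$':1, '0':1, '2':1, '3':4, 'a':1, 'b':3, 'c':1, 'd':3
C (first-col start): C('$')=0, C('0')=1, C('2')=2, C('3')=3, C('a')=7, C('b')=8, C('c')=11, C('d')=12
L[0]='3': occ=0, LF[0]=C('3')+0=3+0=3
L[1]='d': occ=0, LF[1]=C('d')+0=12+0=12
L[2]='3': occ=1, LF[2]=C('3')+1=3+1=4
L[3]='0': occ=0, LF[3]=C('0')+0=1+0=1
L[4]='d': occ=1, LF[4]=C('d')+1=12+1=13
L[5]='d': occ=2, LF[5]=C('d')+2=12+2=14
L[6]='b': occ=0, LF[6]=C('b')+0=8+0=8
L[7]='b': occ=1, LF[7]=C('b')+1=8+1=9
L[8]='3': occ=2, LF[8]=C('3')+2=3+2=5
L[9]='c': occ=0, LF[9]=C('c')+0=11+0=11
L[10]='$': occ=0, LF[10]=C('$')+0=0+0=0
L[11]='b': occ=2, LF[11]=C('b')+2=8+2=10
L[12]='2': occ=0, LF[12]=C('2')+0=2+0=2
L[13]='3': occ=3, LF[13]=C('3')+3=3+3=6
L[14]='a': occ=0, LF[14]=C('a')+0=7+0=7

Answer: 3 12 4 1 13 14 8 9 5 11 0 10 2 6 7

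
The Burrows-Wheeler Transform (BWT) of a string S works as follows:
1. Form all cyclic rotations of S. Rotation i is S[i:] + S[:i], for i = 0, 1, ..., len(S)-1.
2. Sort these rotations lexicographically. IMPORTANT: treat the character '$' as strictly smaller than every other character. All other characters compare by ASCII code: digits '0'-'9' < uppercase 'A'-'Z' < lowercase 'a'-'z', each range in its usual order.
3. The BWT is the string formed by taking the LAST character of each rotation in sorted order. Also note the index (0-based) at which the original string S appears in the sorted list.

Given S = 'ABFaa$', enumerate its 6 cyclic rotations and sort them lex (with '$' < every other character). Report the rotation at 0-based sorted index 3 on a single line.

All 6 rotations (rotation i = S[i:]+S[:i]):
  rot[0] = ABFaa$
  rot[1] = BFaa$A
  rot[2] = Faa$AB
  rot[3] = aa$ABF
  rot[4] = a$ABFa
  rot[5] = $ABFaa
Sorted (with $ < everything):
  sorted[0] = $ABFaa
  sorted[1] = ABFaa$
  sorted[2] = BFaa$A
  sorted[3] = Faa$AB
  sorted[4] = a$ABFa
  sorted[5] = aa$ABF
sorted[3] = Faa$AB

Answer: Faa$AB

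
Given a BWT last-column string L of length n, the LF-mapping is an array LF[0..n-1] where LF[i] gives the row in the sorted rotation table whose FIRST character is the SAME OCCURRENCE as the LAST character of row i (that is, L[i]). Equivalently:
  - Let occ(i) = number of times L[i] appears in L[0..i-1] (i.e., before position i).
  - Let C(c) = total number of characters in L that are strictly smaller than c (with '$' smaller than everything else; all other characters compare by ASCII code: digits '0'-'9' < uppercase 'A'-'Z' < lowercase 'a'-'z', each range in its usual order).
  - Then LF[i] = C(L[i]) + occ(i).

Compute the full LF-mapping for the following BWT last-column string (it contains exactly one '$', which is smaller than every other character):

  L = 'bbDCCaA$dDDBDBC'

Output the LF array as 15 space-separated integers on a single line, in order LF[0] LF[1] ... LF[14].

Answer: 12 13 7 4 5 11 1 0 14 8 9 2 10 3 6

Derivation:
Char counts: '$':1, 'A':1, 'B':2, 'C':3, 'D':4, 'a':1, 'b':2, 'd':1
C (first-col start): C('$')=0, C('A')=1, C('B')=2, C('C')=4, C('D')=7, C('a')=11, C('b')=12, C('d')=14
L[0]='b': occ=0, LF[0]=C('b')+0=12+0=12
L[1]='b': occ=1, LF[1]=C('b')+1=12+1=13
L[2]='D': occ=0, LF[2]=C('D')+0=7+0=7
L[3]='C': occ=0, LF[3]=C('C')+0=4+0=4
L[4]='C': occ=1, LF[4]=C('C')+1=4+1=5
L[5]='a': occ=0, LF[5]=C('a')+0=11+0=11
L[6]='A': occ=0, LF[6]=C('A')+0=1+0=1
L[7]='$': occ=0, LF[7]=C('$')+0=0+0=0
L[8]='d': occ=0, LF[8]=C('d')+0=14+0=14
L[9]='D': occ=1, LF[9]=C('D')+1=7+1=8
L[10]='D': occ=2, LF[10]=C('D')+2=7+2=9
L[11]='B': occ=0, LF[11]=C('B')+0=2+0=2
L[12]='D': occ=3, LF[12]=C('D')+3=7+3=10
L[13]='B': occ=1, LF[13]=C('B')+1=2+1=3
L[14]='C': occ=2, LF[14]=C('C')+2=4+2=6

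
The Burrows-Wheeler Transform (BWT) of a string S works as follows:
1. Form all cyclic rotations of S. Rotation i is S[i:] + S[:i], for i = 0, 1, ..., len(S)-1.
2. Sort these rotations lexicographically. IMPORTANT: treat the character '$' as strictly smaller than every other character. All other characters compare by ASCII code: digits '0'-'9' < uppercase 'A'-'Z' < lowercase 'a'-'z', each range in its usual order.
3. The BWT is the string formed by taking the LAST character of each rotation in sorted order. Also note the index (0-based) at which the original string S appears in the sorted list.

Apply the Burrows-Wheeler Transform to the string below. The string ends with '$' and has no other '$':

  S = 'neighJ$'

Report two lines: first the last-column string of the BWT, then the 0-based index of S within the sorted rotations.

Answer: Jhnige$
6

Derivation:
All 7 rotations (rotation i = S[i:]+S[:i]):
  rot[0] = neighJ$
  rot[1] = eighJ$n
  rot[2] = ighJ$ne
  rot[3] = ghJ$nei
  rot[4] = hJ$neig
  rot[5] = J$neigh
  rot[6] = $neighJ
Sorted (with $ < everything):
  sorted[0] = $neighJ  (last char: 'J')
  sorted[1] = J$neigh  (last char: 'h')
  sorted[2] = eighJ$n  (last char: 'n')
  sorted[3] = ghJ$nei  (last char: 'i')
  sorted[4] = hJ$neig  (last char: 'g')
  sorted[5] = ighJ$ne  (last char: 'e')
  sorted[6] = neighJ$  (last char: '$')
Last column: Jhnige$
Original string S is at sorted index 6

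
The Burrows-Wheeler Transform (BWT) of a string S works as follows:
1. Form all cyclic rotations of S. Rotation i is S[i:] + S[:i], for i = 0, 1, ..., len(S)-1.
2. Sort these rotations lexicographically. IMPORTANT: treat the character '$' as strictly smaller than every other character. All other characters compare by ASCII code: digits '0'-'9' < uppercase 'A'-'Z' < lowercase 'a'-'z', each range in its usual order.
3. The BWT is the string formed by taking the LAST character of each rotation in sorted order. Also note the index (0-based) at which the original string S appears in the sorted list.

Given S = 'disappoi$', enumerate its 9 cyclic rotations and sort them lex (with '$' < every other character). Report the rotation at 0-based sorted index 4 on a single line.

All 9 rotations (rotation i = S[i:]+S[:i]):
  rot[0] = disappoi$
  rot[1] = isappoi$d
  rot[2] = sappoi$di
  rot[3] = appoi$dis
  rot[4] = ppoi$disa
  rot[5] = poi$disap
  rot[6] = oi$disapp
  rot[7] = i$disappo
  rot[8] = $disappoi
Sorted (with $ < everything):
  sorted[0] = $disappoi
  sorted[1] = appoi$dis
  sorted[2] = disappoi$
  sorted[3] = i$disappo
  sorted[4] = isappoi$d
  sorted[5] = oi$disapp
  sorted[6] = poi$disap
  sorted[7] = ppoi$disa
  sorted[8] = sappoi$di
sorted[4] = isappoi$d

Answer: isappoi$d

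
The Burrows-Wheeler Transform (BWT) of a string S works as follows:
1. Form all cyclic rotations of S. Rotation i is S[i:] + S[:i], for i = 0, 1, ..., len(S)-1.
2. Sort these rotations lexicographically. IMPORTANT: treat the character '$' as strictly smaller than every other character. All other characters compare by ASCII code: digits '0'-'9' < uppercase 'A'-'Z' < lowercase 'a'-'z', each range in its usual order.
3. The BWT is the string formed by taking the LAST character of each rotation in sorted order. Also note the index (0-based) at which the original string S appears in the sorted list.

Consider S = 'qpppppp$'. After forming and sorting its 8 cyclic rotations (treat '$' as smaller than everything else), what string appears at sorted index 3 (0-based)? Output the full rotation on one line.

All 8 rotations (rotation i = S[i:]+S[:i]):
  rot[0] = qpppppp$
  rot[1] = pppppp$q
  rot[2] = ppppp$qp
  rot[3] = pppp$qpp
  rot[4] = ppp$qppp
  rot[5] = pp$qpppp
  rot[6] = p$qppppp
  rot[7] = $qpppppp
Sorted (with $ < everything):
  sorted[0] = $qpppppp
  sorted[1] = p$qppppp
  sorted[2] = pp$qpppp
  sorted[3] = ppp$qppp
  sorted[4] = pppp$qpp
  sorted[5] = ppppp$qp
  sorted[6] = pppppp$q
  sorted[7] = qpppppp$
sorted[3] = ppp$qppp

Answer: ppp$qppp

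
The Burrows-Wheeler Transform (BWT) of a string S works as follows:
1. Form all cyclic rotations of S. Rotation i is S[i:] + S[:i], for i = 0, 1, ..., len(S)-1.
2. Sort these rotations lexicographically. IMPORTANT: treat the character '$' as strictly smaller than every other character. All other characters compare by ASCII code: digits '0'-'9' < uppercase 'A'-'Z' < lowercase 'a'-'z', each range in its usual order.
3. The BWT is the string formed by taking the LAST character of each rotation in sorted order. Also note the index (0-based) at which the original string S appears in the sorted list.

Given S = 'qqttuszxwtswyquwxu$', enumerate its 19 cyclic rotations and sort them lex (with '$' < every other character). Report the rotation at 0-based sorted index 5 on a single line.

All 19 rotations (rotation i = S[i:]+S[:i]):
  rot[0] = qqttuszxwtswyquwxu$
  rot[1] = qttuszxwtswyquwxu$q
  rot[2] = ttuszxwtswyquwxu$qq
  rot[3] = tuszxwtswyquwxu$qqt
  rot[4] = uszxwtswyquwxu$qqtt
  rot[5] = szxwtswyquwxu$qqttu
  rot[6] = zxwtswyquwxu$qqttus
  rot[7] = xwtswyquwxu$qqttusz
  rot[8] = wtswyquwxu$qqttuszx
  rot[9] = tswyquwxu$qqttuszxw
  rot[10] = swyquwxu$qqttuszxwt
  rot[11] = wyquwxu$qqttuszxwts
  rot[12] = yquwxu$qqttuszxwtsw
  rot[13] = quwxu$qqttuszxwtswy
  rot[14] = uwxu$qqttuszxwtswyq
  rot[15] = wxu$qqttuszxwtswyqu
  rot[16] = xu$qqttuszxwtswyquw
  rot[17] = u$qqttuszxwtswyquwx
  rot[18] = $qqttuszxwtswyquwxu
Sorted (with $ < everything):
  sorted[0] = $qqttuszxwtswyquwxu
  sorted[1] = qqttuszxwtswyquwxu$
  sorted[2] = qttuszxwtswyquwxu$q
  sorted[3] = quwxu$qqttuszxwtswy
  sorted[4] = swyquwxu$qqttuszxwt
  sorted[5] = szxwtswyquwxu$qqttu
  sorted[6] = tswyquwxu$qqttuszxw
  sorted[7] = ttuszxwtswyquwxu$qq
  sorted[8] = tuszxwtswyquwxu$qqt
  sorted[9] = u$qqttuszxwtswyquwx
  sorted[10] = uszxwtswyquwxu$qqtt
  sorted[11] = uwxu$qqttuszxwtswyq
  sorted[12] = wtswyquwxu$qqttuszx
  sorted[13] = wxu$qqttuszxwtswyqu
  sorted[14] = wyquwxu$qqttuszxwts
  sorted[15] = xu$qqttuszxwtswyquw
  sorted[16] = xwtswyquwxu$qqttusz
  sorted[17] = yquwxu$qqttuszxwtsw
  sorted[18] = zxwtswyquwxu$qqttus
sorted[5] = szxwtswyquwxu$qqttu

Answer: szxwtswyquwxu$qqttu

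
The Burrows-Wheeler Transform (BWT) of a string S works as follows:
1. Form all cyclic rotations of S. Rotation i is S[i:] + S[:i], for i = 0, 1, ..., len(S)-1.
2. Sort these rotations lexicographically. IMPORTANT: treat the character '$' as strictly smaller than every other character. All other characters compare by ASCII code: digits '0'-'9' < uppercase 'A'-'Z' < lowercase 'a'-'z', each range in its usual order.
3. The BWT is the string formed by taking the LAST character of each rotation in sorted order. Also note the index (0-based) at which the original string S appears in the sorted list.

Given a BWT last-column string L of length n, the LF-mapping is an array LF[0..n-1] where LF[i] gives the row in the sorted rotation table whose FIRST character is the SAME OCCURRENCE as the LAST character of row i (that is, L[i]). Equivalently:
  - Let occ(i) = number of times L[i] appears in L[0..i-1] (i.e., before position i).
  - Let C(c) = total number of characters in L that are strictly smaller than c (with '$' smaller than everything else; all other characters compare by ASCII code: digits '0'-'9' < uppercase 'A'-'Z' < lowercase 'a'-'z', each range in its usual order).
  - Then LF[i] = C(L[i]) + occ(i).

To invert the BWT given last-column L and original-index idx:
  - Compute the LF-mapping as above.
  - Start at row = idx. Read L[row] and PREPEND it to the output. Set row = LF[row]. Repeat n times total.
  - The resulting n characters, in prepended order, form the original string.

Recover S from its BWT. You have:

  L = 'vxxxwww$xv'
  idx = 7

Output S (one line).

LF mapping: 1 6 7 8 3 4 5 0 9 2
Walk LF starting at row 7, prepending L[row]:
  step 1: row=7, L[7]='$', prepend. Next row=LF[7]=0
  step 2: row=0, L[0]='v', prepend. Next row=LF[0]=1
  step 3: row=1, L[1]='x', prepend. Next row=LF[1]=6
  step 4: row=6, L[6]='w', prepend. Next row=LF[6]=5
  step 5: row=5, L[5]='w', prepend. Next row=LF[5]=4
  step 6: row=4, L[4]='w', prepend. Next row=LF[4]=3
  step 7: row=3, L[3]='x', prepend. Next row=LF[3]=8
  step 8: row=8, L[8]='x', prepend. Next row=LF[8]=9
  step 9: row=9, L[9]='v', prepend. Next row=LF[9]=2
  step 10: row=2, L[2]='x', prepend. Next row=LF[2]=7
Reversed output: xvxxwwwxv$

Answer: xvxxwwwxv$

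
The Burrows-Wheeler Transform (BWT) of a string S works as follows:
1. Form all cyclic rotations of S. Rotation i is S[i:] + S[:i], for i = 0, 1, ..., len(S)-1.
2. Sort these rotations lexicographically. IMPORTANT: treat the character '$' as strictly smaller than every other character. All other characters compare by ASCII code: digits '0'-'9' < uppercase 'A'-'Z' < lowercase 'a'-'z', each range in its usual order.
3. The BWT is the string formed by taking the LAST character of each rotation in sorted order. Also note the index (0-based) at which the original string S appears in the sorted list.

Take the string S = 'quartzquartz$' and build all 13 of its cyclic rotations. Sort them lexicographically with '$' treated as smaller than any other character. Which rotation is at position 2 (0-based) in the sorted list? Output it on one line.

All 13 rotations (rotation i = S[i:]+S[:i]):
  rot[0] = quartzquartz$
  rot[1] = uartzquartz$q
  rot[2] = artzquartz$qu
  rot[3] = rtzquartz$qua
  rot[4] = tzquartz$quar
  rot[5] = zquartz$quart
  rot[6] = quartz$quartz
  rot[7] = uartz$quartzq
  rot[8] = artz$quartzqu
  rot[9] = rtz$quartzqua
  rot[10] = tz$quartzquar
  rot[11] = z$quartzquart
  rot[12] = $quartzquartz
Sorted (with $ < everything):
  sorted[0] = $quartzquartz
  sorted[1] = artz$quartzqu
  sorted[2] = artzquartz$qu
  sorted[3] = quartz$quartz
  sorted[4] = quartzquartz$
  sorted[5] = rtz$quartzqua
  sorted[6] = rtzquartz$qua
  sorted[7] = tz$quartzquar
  sorted[8] = tzquartz$quar
  sorted[9] = uartz$quartzq
  sorted[10] = uartzquartz$q
  sorted[11] = z$quartzquart
  sorted[12] = zquartz$quart
sorted[2] = artzquartz$qu

Answer: artzquartz$qu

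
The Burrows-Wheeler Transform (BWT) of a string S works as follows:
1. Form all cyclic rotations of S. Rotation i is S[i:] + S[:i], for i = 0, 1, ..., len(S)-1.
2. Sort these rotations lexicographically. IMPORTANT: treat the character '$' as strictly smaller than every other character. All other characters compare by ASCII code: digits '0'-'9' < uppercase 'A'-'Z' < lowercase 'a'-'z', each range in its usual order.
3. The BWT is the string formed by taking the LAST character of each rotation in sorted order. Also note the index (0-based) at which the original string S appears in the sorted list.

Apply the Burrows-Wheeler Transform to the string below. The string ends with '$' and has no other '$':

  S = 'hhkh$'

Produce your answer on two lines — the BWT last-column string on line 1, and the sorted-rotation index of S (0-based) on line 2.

All 5 rotations (rotation i = S[i:]+S[:i]):
  rot[0] = hhkh$
  rot[1] = hkh$h
  rot[2] = kh$hh
  rot[3] = h$hhk
  rot[4] = $hhkh
Sorted (with $ < everything):
  sorted[0] = $hhkh  (last char: 'h')
  sorted[1] = h$hhk  (last char: 'k')
  sorted[2] = hhkh$  (last char: '$')
  sorted[3] = hkh$h  (last char: 'h')
  sorted[4] = kh$hh  (last char: 'h')
Last column: hk$hh
Original string S is at sorted index 2

Answer: hk$hh
2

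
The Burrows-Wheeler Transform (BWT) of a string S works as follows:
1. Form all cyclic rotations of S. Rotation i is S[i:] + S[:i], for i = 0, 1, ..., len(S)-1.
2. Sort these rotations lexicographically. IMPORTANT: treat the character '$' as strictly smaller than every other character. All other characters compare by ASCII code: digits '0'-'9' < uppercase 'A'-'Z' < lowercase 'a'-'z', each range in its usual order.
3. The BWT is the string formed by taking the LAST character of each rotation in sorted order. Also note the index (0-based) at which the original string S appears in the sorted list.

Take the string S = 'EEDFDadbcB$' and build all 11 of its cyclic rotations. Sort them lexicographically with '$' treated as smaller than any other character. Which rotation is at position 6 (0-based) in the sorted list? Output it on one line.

All 11 rotations (rotation i = S[i:]+S[:i]):
  rot[0] = EEDFDadbcB$
  rot[1] = EDFDadbcB$E
  rot[2] = DFDadbcB$EE
  rot[3] = FDadbcB$EED
  rot[4] = DadbcB$EEDF
  rot[5] = adbcB$EEDFD
  rot[6] = dbcB$EEDFDa
  rot[7] = bcB$EEDFDad
  rot[8] = cB$EEDFDadb
  rot[9] = B$EEDFDadbc
  rot[10] = $EEDFDadbcB
Sorted (with $ < everything):
  sorted[0] = $EEDFDadbcB
  sorted[1] = B$EEDFDadbc
  sorted[2] = DFDadbcB$EE
  sorted[3] = DadbcB$EEDF
  sorted[4] = EDFDadbcB$E
  sorted[5] = EEDFDadbcB$
  sorted[6] = FDadbcB$EED
  sorted[7] = adbcB$EEDFD
  sorted[8] = bcB$EEDFDad
  sorted[9] = cB$EEDFDadb
  sorted[10] = dbcB$EEDFDa
sorted[6] = FDadbcB$EED

Answer: FDadbcB$EED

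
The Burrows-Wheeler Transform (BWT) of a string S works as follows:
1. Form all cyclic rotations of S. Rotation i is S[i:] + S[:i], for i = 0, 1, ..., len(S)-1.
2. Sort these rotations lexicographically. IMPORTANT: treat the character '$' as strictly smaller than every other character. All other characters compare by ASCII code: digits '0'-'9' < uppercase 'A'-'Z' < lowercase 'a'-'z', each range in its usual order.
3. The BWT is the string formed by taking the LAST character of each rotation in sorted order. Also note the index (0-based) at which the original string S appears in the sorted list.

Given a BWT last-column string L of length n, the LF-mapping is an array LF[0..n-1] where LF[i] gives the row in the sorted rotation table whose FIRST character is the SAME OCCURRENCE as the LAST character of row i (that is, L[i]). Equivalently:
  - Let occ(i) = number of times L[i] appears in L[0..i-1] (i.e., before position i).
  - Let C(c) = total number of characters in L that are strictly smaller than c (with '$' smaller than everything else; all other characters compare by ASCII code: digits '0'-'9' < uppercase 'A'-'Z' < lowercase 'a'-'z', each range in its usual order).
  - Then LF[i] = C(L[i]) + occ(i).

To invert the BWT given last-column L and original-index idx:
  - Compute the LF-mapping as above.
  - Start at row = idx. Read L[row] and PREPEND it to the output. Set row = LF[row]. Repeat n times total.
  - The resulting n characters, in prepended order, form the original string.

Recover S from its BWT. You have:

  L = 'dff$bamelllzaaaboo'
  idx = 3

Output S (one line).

Answer: alfalfabamboozled$

Derivation:
LF mapping: 7 9 10 0 5 1 14 8 11 12 13 17 2 3 4 6 15 16
Walk LF starting at row 3, prepending L[row]:
  step 1: row=3, L[3]='$', prepend. Next row=LF[3]=0
  step 2: row=0, L[0]='d', prepend. Next row=LF[0]=7
  step 3: row=7, L[7]='e', prepend. Next row=LF[7]=8
  step 4: row=8, L[8]='l', prepend. Next row=LF[8]=11
  step 5: row=11, L[11]='z', prepend. Next row=LF[11]=17
  step 6: row=17, L[17]='o', prepend. Next row=LF[17]=16
  step 7: row=16, L[16]='o', prepend. Next row=LF[16]=15
  step 8: row=15, L[15]='b', prepend. Next row=LF[15]=6
  step 9: row=6, L[6]='m', prepend. Next row=LF[6]=14
  step 10: row=14, L[14]='a', prepend. Next row=LF[14]=4
  step 11: row=4, L[4]='b', prepend. Next row=LF[4]=5
  step 12: row=5, L[5]='a', prepend. Next row=LF[5]=1
  step 13: row=1, L[1]='f', prepend. Next row=LF[1]=9
  step 14: row=9, L[9]='l', prepend. Next row=LF[9]=12
  step 15: row=12, L[12]='a', prepend. Next row=LF[12]=2
  step 16: row=2, L[2]='f', prepend. Next row=LF[2]=10
  step 17: row=10, L[10]='l', prepend. Next row=LF[10]=13
  step 18: row=13, L[13]='a', prepend. Next row=LF[13]=3
Reversed output: alfalfabamboozled$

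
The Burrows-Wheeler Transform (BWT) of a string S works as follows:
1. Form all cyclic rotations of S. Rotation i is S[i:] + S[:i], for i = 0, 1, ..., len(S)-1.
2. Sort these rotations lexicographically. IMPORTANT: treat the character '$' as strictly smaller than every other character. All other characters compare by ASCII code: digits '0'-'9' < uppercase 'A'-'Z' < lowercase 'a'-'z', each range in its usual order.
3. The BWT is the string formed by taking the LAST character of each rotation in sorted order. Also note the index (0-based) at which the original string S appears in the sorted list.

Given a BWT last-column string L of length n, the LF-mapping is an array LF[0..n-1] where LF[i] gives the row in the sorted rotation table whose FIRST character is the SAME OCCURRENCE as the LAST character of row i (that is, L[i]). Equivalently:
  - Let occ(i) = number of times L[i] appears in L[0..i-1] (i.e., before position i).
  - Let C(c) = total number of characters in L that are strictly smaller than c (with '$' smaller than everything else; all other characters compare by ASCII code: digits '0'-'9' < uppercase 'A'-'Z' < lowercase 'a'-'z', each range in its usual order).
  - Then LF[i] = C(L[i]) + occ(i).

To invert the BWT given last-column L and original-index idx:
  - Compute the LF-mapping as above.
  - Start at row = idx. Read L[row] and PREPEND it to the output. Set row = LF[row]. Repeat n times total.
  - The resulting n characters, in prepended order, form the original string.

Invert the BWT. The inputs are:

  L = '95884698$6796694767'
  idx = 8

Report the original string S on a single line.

Answer: 697986854667796849$

Derivation:
LF mapping: 15 3 12 13 1 4 16 14 0 5 9 17 6 7 18 2 10 8 11
Walk LF starting at row 8, prepending L[row]:
  step 1: row=8, L[8]='$', prepend. Next row=LF[8]=0
  step 2: row=0, L[0]='9', prepend. Next row=LF[0]=15
  step 3: row=15, L[15]='4', prepend. Next row=LF[15]=2
  step 4: row=2, L[2]='8', prepend. Next row=LF[2]=12
  step 5: row=12, L[12]='6', prepend. Next row=LF[12]=6
  step 6: row=6, L[6]='9', prepend. Next row=LF[6]=16
  step 7: row=16, L[16]='7', prepend. Next row=LF[16]=10
  step 8: row=10, L[10]='7', prepend. Next row=LF[10]=9
  step 9: row=9, L[9]='6', prepend. Next row=LF[9]=5
  step 10: row=5, L[5]='6', prepend. Next row=LF[5]=4
  step 11: row=4, L[4]='4', prepend. Next row=LF[4]=1
  step 12: row=1, L[1]='5', prepend. Next row=LF[1]=3
  step 13: row=3, L[3]='8', prepend. Next row=LF[3]=13
  step 14: row=13, L[13]='6', prepend. Next row=LF[13]=7
  step 15: row=7, L[7]='8', prepend. Next row=LF[7]=14
  step 16: row=14, L[14]='9', prepend. Next row=LF[14]=18
  step 17: row=18, L[18]='7', prepend. Next row=LF[18]=11
  step 18: row=11, L[11]='9', prepend. Next row=LF[11]=17
  step 19: row=17, L[17]='6', prepend. Next row=LF[17]=8
Reversed output: 697986854667796849$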